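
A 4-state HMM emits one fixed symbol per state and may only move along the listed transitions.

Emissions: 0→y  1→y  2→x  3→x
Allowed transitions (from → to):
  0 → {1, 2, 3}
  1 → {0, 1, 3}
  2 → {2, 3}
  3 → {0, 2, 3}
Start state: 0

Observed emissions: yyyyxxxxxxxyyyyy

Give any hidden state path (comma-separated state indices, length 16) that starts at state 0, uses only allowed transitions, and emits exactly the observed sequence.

0,1,1,0,2,2,3,3,2,3,3,0,1,1,1,0

  pos 0: y in {0,1}, choose 0; start
  pos 1: y in {0,1}, choose 1; 0->1 ok
  pos 2: y in {0,1}, choose 1; 1->1 ok
  pos 3: y in {0,1}, choose 0; 1->0 ok
  pos 4: x in {2,3}, choose 2; 0->2 ok
  pos 5: x in {2,3}, choose 2; 2->2 ok
  pos 6: x in {2,3}, choose 3; 2->3 ok
  pos 7: x in {2,3}, choose 3; 3->3 ok
  pos 8: x in {2,3}, choose 2; 3->2 ok
  pos 9: x in {2,3}, choose 3; 2->3 ok
  pos 10: x in {2,3}, choose 3; 3->3 ok
  pos 11: y in {0,1}, choose 0; 3->0 ok
  pos 12: y in {0,1}, choose 1; 0->1 ok
  pos 13: y in {0,1}, choose 1; 1->1 ok
  pos 14: y in {0,1}, choose 1; 1->1 ok
  pos 15: y in {0,1}, choose 0; 1->0 ok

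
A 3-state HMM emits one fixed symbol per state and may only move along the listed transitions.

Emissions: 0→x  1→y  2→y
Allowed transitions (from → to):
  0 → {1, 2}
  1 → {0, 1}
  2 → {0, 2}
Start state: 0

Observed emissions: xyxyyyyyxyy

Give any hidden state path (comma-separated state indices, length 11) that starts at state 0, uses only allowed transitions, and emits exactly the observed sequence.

0,1,0,2,2,2,2,2,0,1,1

  t0 'x' -> {0}, take 0 (start)
  t1 'y' -> {1,2}, take 1 (0->1 ok)
  t2 'x' -> {0}, take 0 (1->0 ok)
  t3 'y' -> {1,2}, take 2 (0->2 ok)
  t4 'y' -> {1,2}, take 2 (2->2 ok)
  t5 'y' -> {1,2}, take 2 (2->2 ok)
  t6 'y' -> {1,2}, take 2 (2->2 ok)
  t7 'y' -> {1,2}, take 2 (2->2 ok)
  t8 'x' -> {0}, take 0 (2->0 ok)
  t9 'y' -> {1,2}, take 1 (0->1 ok)
  t10 'y' -> {1,2}, take 1 (1->1 ok)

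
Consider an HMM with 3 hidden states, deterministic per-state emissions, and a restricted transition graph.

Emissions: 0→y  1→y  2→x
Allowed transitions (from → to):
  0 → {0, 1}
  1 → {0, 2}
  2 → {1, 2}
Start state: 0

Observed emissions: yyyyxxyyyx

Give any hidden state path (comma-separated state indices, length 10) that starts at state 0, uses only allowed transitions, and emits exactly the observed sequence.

0,0,0,1,2,2,1,0,1,2

  0: obs=y cand={0,1} pick 0 [start]
  1: obs=y cand={0,1} pick 0 [0->0 ok]
  2: obs=y cand={0,1} pick 0 [0->0 ok]
  3: obs=y cand={0,1} pick 1 [0->1 ok]
  4: obs=x cand={2} pick 2 [1->2 ok]
  5: obs=x cand={2} pick 2 [2->2 ok]
  6: obs=y cand={0,1} pick 1 [2->1 ok]
  7: obs=y cand={0,1} pick 0 [1->0 ok]
  8: obs=y cand={0,1} pick 1 [0->1 ok]
  9: obs=x cand={2} pick 2 [1->2 ok]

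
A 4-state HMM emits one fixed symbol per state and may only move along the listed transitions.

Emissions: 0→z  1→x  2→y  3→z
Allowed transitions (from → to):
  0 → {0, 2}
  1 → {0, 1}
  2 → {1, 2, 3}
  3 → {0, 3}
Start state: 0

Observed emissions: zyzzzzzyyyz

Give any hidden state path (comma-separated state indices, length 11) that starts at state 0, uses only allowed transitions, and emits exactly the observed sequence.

  pos 0: z in {0,3}, choose 0; start
  pos 1: y in {2}, choose 2; 0->2 ok
  pos 2: z in {0,3}, choose 3; 2->3 ok
  pos 3: z in {0,3}, choose 3; 3->3 ok
  pos 4: z in {0,3}, choose 3; 3->3 ok
  pos 5: z in {0,3}, choose 0; 3->0 ok
  pos 6: z in {0,3}, choose 0; 0->0 ok
  pos 7: y in {2}, choose 2; 0->2 ok
  pos 8: y in {2}, choose 2; 2->2 ok
  pos 9: y in {2}, choose 2; 2->2 ok
  pos 10: z in {0,3}, choose 3; 2->3 ok

0,2,3,3,3,0,0,2,2,2,3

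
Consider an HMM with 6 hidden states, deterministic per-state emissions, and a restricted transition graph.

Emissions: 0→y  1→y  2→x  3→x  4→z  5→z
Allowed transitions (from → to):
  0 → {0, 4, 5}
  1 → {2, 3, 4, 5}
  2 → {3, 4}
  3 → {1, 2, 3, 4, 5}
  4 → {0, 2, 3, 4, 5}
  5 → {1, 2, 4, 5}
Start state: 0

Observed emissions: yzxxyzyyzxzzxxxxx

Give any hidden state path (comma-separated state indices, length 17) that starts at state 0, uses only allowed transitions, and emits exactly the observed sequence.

0,5,2,3,1,4,0,0,4,3,4,4,3,3,3,2,3

  t0 'y' -> {0,1}, take 0 (start)
  t1 'z' -> {4,5}, take 5 (0->5 ok)
  t2 'x' -> {2,3}, take 2 (5->2 ok)
  t3 'x' -> {2,3}, take 3 (2->3 ok)
  t4 'y' -> {0,1}, take 1 (3->1 ok)
  t5 'z' -> {4,5}, take 4 (1->4 ok)
  t6 'y' -> {0,1}, take 0 (4->0 ok)
  t7 'y' -> {0,1}, take 0 (0->0 ok)
  t8 'z' -> {4,5}, take 4 (0->4 ok)
  t9 'x' -> {2,3}, take 3 (4->3 ok)
  t10 'z' -> {4,5}, take 4 (3->4 ok)
  t11 'z' -> {4,5}, take 4 (4->4 ok)
  t12 'x' -> {2,3}, take 3 (4->3 ok)
  t13 'x' -> {2,3}, take 3 (3->3 ok)
  t14 'x' -> {2,3}, take 3 (3->3 ok)
  t15 'x' -> {2,3}, take 2 (3->2 ok)
  t16 'x' -> {2,3}, take 3 (2->3 ok)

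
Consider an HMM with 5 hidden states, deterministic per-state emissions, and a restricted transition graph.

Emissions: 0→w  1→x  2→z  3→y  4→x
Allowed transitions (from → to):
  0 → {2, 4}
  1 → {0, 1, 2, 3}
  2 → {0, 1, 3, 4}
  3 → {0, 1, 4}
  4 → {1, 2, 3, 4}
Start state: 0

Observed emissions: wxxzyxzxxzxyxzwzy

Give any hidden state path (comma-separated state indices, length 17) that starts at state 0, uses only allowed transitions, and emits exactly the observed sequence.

0,4,4,2,3,1,2,4,4,2,4,3,4,2,0,2,3

  [0] w  {0}  => 0  start
  [1] x  {1,4}  => 4  0->4 ok
  [2] x  {1,4}  => 4  4->4 ok
  [3] z  {2}  => 2  4->2 ok
  [4] y  {3}  => 3  2->3 ok
  [5] x  {1,4}  => 1  3->1 ok
  [6] z  {2}  => 2  1->2 ok
  [7] x  {1,4}  => 4  2->4 ok
  [8] x  {1,4}  => 4  4->4 ok
  [9] z  {2}  => 2  4->2 ok
  [10] x  {1,4}  => 4  2->4 ok
  [11] y  {3}  => 3  4->3 ok
  [12] x  {1,4}  => 4  3->4 ok
  [13] z  {2}  => 2  4->2 ok
  [14] w  {0}  => 0  2->0 ok
  [15] z  {2}  => 2  0->2 ok
  [16] y  {3}  => 3  2->3 ok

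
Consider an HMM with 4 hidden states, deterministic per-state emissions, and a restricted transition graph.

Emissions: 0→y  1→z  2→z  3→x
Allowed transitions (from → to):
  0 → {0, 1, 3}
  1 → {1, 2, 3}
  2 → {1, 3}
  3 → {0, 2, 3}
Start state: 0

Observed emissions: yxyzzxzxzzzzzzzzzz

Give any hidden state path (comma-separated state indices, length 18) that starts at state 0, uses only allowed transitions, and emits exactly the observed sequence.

0,3,0,1,2,3,2,3,2,1,1,2,1,2,1,1,1,1

  0: obs=y cand={0} pick 0 [start]
  1: obs=x cand={3} pick 3 [0->3 ok]
  2: obs=y cand={0} pick 0 [3->0 ok]
  3: obs=z cand={1,2} pick 1 [0->1 ok]
  4: obs=z cand={1,2} pick 2 [1->2 ok]
  5: obs=x cand={3} pick 3 [2->3 ok]
  6: obs=z cand={1,2} pick 2 [3->2 ok]
  7: obs=x cand={3} pick 3 [2->3 ok]
  8: obs=z cand={1,2} pick 2 [3->2 ok]
  9: obs=z cand={1,2} pick 1 [2->1 ok]
  10: obs=z cand={1,2} pick 1 [1->1 ok]
  11: obs=z cand={1,2} pick 2 [1->2 ok]
  12: obs=z cand={1,2} pick 1 [2->1 ok]
  13: obs=z cand={1,2} pick 2 [1->2 ok]
  14: obs=z cand={1,2} pick 1 [2->1 ok]
  15: obs=z cand={1,2} pick 1 [1->1 ok]
  16: obs=z cand={1,2} pick 1 [1->1 ok]
  17: obs=z cand={1,2} pick 1 [1->1 ok]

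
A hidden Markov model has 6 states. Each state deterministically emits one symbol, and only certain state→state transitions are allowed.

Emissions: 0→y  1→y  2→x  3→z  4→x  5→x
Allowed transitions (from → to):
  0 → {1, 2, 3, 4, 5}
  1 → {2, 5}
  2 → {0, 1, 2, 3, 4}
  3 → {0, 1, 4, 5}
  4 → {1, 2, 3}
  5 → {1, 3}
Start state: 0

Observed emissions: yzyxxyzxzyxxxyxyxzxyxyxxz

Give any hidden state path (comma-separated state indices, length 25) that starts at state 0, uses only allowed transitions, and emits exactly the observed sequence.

  pos 0: y in {0,1}, choose 0; start
  pos 1: z in {3}, choose 3; 0->3 ok
  pos 2: y in {0,1}, choose 0; 3->0 ok
  pos 3: x in {2,4,5}, choose 4; 0->4 ok
  pos 4: x in {2,4,5}, choose 2; 4->2 ok
  pos 5: y in {0,1}, choose 0; 2->0 ok
  pos 6: z in {3}, choose 3; 0->3 ok
  pos 7: x in {2,4,5}, choose 5; 3->5 ok
  pos 8: z in {3}, choose 3; 5->3 ok
  pos 9: y in {0,1}, choose 1; 3->1 ok
  pos 10: x in {2,4,5}, choose 2; 1->2 ok
  pos 11: x in {2,4,5}, choose 2; 2->2 ok
  pos 12: x in {2,4,5}, choose 4; 2->4 ok
  pos 13: y in {0,1}, choose 1; 4->1 ok
  pos 14: x in {2,4,5}, choose 2; 1->2 ok
  pos 15: y in {0,1}, choose 0; 2->0 ok
  pos 16: x in {2,4,5}, choose 4; 0->4 ok
  pos 17: z in {3}, choose 3; 4->3 ok
  pos 18: x in {2,4,5}, choose 5; 3->5 ok
  pos 19: y in {0,1}, choose 1; 5->1 ok
  pos 20: x in {2,4,5}, choose 5; 1->5 ok
  pos 21: y in {0,1}, choose 1; 5->1 ok
  pos 22: x in {2,4,5}, choose 2; 1->2 ok
  pos 23: x in {2,4,5}, choose 4; 2->4 ok
  pos 24: z in {3}, choose 3; 4->3 ok

0,3,0,4,2,0,3,5,3,1,2,2,4,1,2,0,4,3,5,1,5,1,2,4,3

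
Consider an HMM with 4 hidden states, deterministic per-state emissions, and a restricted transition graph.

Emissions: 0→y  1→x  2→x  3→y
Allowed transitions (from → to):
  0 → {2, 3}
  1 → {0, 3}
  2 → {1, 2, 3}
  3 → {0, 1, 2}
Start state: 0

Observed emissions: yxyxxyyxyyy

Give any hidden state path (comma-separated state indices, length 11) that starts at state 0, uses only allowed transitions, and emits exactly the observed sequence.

  0: obs=y cand={0,3} pick 0 [start]
  1: obs=x cand={1,2} pick 2 [0->2 ok]
  2: obs=y cand={0,3} pick 3 [2->3 ok]
  3: obs=x cand={1,2} pick 2 [3->2 ok]
  4: obs=x cand={1,2} pick 1 [2->1 ok]
  5: obs=y cand={0,3} pick 0 [1->0 ok]
  6: obs=y cand={0,3} pick 3 [0->3 ok]
  7: obs=x cand={1,2} pick 1 [3->1 ok]
  8: obs=y cand={0,3} pick 0 [1->0 ok]
  9: obs=y cand={0,3} pick 3 [0->3 ok]
  10: obs=y cand={0,3} pick 0 [3->0 ok]

0,2,3,2,1,0,3,1,0,3,0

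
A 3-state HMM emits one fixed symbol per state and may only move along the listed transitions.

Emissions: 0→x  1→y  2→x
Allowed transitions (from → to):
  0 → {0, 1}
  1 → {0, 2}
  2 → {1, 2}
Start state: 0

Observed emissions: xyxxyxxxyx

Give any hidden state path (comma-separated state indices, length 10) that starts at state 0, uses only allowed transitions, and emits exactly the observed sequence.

0,1,0,0,1,2,2,2,1,0

  pos 0: x in {0,2}, choose 0; start
  pos 1: y in {1}, choose 1; 0->1 ok
  pos 2: x in {0,2}, choose 0; 1->0 ok
  pos 3: x in {0,2}, choose 0; 0->0 ok
  pos 4: y in {1}, choose 1; 0->1 ok
  pos 5: x in {0,2}, choose 2; 1->2 ok
  pos 6: x in {0,2}, choose 2; 2->2 ok
  pos 7: x in {0,2}, choose 2; 2->2 ok
  pos 8: y in {1}, choose 1; 2->1 ok
  pos 9: x in {0,2}, choose 0; 1->0 ok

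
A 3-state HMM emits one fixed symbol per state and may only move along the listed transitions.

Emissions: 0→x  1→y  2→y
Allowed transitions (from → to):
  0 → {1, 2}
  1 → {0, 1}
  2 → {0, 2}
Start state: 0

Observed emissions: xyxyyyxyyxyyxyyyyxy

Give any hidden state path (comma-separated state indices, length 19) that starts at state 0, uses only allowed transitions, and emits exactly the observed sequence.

0,1,0,2,2,2,0,2,2,0,1,1,0,1,1,1,1,0,1

  pos 0: x in {0}, choose 0; start
  pos 1: y in {1,2}, choose 1; 0->1 ok
  pos 2: x in {0}, choose 0; 1->0 ok
  pos 3: y in {1,2}, choose 2; 0->2 ok
  pos 4: y in {1,2}, choose 2; 2->2 ok
  pos 5: y in {1,2}, choose 2; 2->2 ok
  pos 6: x in {0}, choose 0; 2->0 ok
  pos 7: y in {1,2}, choose 2; 0->2 ok
  pos 8: y in {1,2}, choose 2; 2->2 ok
  pos 9: x in {0}, choose 0; 2->0 ok
  pos 10: y in {1,2}, choose 1; 0->1 ok
  pos 11: y in {1,2}, choose 1; 1->1 ok
  pos 12: x in {0}, choose 0; 1->0 ok
  pos 13: y in {1,2}, choose 1; 0->1 ok
  pos 14: y in {1,2}, choose 1; 1->1 ok
  pos 15: y in {1,2}, choose 1; 1->1 ok
  pos 16: y in {1,2}, choose 1; 1->1 ok
  pos 17: x in {0}, choose 0; 1->0 ok
  pos 18: y in {1,2}, choose 1; 0->1 ok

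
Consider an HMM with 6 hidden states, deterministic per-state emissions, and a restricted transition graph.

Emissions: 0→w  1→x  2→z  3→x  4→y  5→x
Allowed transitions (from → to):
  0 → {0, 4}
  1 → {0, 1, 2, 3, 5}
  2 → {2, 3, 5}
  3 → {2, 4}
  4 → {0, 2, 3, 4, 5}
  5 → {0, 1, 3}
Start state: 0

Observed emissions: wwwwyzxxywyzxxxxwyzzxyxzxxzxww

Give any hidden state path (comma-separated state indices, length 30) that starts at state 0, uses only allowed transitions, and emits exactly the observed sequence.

  t0 'w' -> {0}, take 0 (start)
  t1 'w' -> {0}, take 0 (0->0 ok)
  t2 'w' -> {0}, take 0 (0->0 ok)
  t3 'w' -> {0}, take 0 (0->0 ok)
  t4 'y' -> {4}, take 4 (0->4 ok)
  t5 'z' -> {2}, take 2 (4->2 ok)
  t6 'x' -> {1,3,5}, take 5 (2->5 ok)
  t7 'x' -> {1,3,5}, take 3 (5->3 ok)
  t8 'y' -> {4}, take 4 (3->4 ok)
  t9 'w' -> {0}, take 0 (4->0 ok)
  t10 'y' -> {4}, take 4 (0->4 ok)
  t11 'z' -> {2}, take 2 (4->2 ok)
  t12 'x' -> {1,3,5}, take 5 (2->5 ok)
  t13 'x' -> {1,3,5}, take 1 (5->1 ok)
  t14 'x' -> {1,3,5}, take 1 (1->1 ok)
  t15 'x' -> {1,3,5}, take 5 (1->5 ok)
  t16 'w' -> {0}, take 0 (5->0 ok)
  t17 'y' -> {4}, take 4 (0->4 ok)
  t18 'z' -> {2}, take 2 (4->2 ok)
  t19 'z' -> {2}, take 2 (2->2 ok)
  t20 'x' -> {1,3,5}, take 3 (2->3 ok)
  t21 'y' -> {4}, take 4 (3->4 ok)
  t22 'x' -> {1,3,5}, take 3 (4->3 ok)
  t23 'z' -> {2}, take 2 (3->2 ok)
  t24 'x' -> {1,3,5}, take 5 (2->5 ok)
  t25 'x' -> {1,3,5}, take 1 (5->1 ok)
  t26 'z' -> {2}, take 2 (1->2 ok)
  t27 'x' -> {1,3,5}, take 5 (2->5 ok)
  t28 'w' -> {0}, take 0 (5->0 ok)
  t29 'w' -> {0}, take 0 (0->0 ok)

0,0,0,0,4,2,5,3,4,0,4,2,5,1,1,5,0,4,2,2,3,4,3,2,5,1,2,5,0,0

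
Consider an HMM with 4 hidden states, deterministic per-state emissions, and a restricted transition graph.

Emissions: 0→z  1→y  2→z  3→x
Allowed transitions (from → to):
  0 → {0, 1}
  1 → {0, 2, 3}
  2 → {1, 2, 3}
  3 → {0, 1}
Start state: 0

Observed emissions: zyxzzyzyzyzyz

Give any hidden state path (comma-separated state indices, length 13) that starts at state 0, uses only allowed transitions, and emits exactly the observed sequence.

0,1,3,0,0,1,0,1,0,1,0,1,2

  0: obs=z cand={0,2} pick 0 [start]
  1: obs=y cand={1} pick 1 [0->1 ok]
  2: obs=x cand={3} pick 3 [1->3 ok]
  3: obs=z cand={0,2} pick 0 [3->0 ok]
  4: obs=z cand={0,2} pick 0 [0->0 ok]
  5: obs=y cand={1} pick 1 [0->1 ok]
  6: obs=z cand={0,2} pick 0 [1->0 ok]
  7: obs=y cand={1} pick 1 [0->1 ok]
  8: obs=z cand={0,2} pick 0 [1->0 ok]
  9: obs=y cand={1} pick 1 [0->1 ok]
  10: obs=z cand={0,2} pick 0 [1->0 ok]
  11: obs=y cand={1} pick 1 [0->1 ok]
  12: obs=z cand={0,2} pick 2 [1->2 ok]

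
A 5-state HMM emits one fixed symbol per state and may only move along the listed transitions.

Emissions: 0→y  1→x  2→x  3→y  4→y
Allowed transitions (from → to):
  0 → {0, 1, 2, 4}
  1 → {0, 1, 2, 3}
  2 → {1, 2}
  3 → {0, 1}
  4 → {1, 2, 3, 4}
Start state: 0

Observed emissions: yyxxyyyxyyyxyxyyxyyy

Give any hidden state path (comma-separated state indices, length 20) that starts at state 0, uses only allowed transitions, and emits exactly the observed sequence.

0,4,2,1,3,0,4,1,3,0,4,1,3,1,3,0,1,3,0,0

  0: obs=y cand={0,3,4} pick 0 [start]
  1: obs=y cand={0,3,4} pick 4 [0->4 ok]
  2: obs=x cand={1,2} pick 2 [4->2 ok]
  3: obs=x cand={1,2} pick 1 [2->1 ok]
  4: obs=y cand={0,3,4} pick 3 [1->3 ok]
  5: obs=y cand={0,3,4} pick 0 [3->0 ok]
  6: obs=y cand={0,3,4} pick 4 [0->4 ok]
  7: obs=x cand={1,2} pick 1 [4->1 ok]
  8: obs=y cand={0,3,4} pick 3 [1->3 ok]
  9: obs=y cand={0,3,4} pick 0 [3->0 ok]
  10: obs=y cand={0,3,4} pick 4 [0->4 ok]
  11: obs=x cand={1,2} pick 1 [4->1 ok]
  12: obs=y cand={0,3,4} pick 3 [1->3 ok]
  13: obs=x cand={1,2} pick 1 [3->1 ok]
  14: obs=y cand={0,3,4} pick 3 [1->3 ok]
  15: obs=y cand={0,3,4} pick 0 [3->0 ok]
  16: obs=x cand={1,2} pick 1 [0->1 ok]
  17: obs=y cand={0,3,4} pick 3 [1->3 ok]
  18: obs=y cand={0,3,4} pick 0 [3->0 ok]
  19: obs=y cand={0,3,4} pick 0 [0->0 ok]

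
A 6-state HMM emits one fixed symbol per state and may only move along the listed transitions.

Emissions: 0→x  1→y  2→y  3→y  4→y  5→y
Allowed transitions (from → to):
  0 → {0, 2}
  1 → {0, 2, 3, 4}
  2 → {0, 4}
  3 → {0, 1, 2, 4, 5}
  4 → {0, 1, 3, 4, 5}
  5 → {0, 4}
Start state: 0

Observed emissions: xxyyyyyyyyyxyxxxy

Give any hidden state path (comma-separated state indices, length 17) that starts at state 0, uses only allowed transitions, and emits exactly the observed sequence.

0,0,2,4,4,5,4,1,4,3,2,0,2,0,0,0,2

  t0 'x' -> {0}, take 0 (start)
  t1 'x' -> {0}, take 0 (0->0 ok)
  t2 'y' -> {1,2,3,4,5}, take 2 (0->2 ok)
  t3 'y' -> {1,2,3,4,5}, take 4 (2->4 ok)
  t4 'y' -> {1,2,3,4,5}, take 4 (4->4 ok)
  t5 'y' -> {1,2,3,4,5}, take 5 (4->5 ok)
  t6 'y' -> {1,2,3,4,5}, take 4 (5->4 ok)
  t7 'y' -> {1,2,3,4,5}, take 1 (4->1 ok)
  t8 'y' -> {1,2,3,4,5}, take 4 (1->4 ok)
  t9 'y' -> {1,2,3,4,5}, take 3 (4->3 ok)
  t10 'y' -> {1,2,3,4,5}, take 2 (3->2 ok)
  t11 'x' -> {0}, take 0 (2->0 ok)
  t12 'y' -> {1,2,3,4,5}, take 2 (0->2 ok)
  t13 'x' -> {0}, take 0 (2->0 ok)
  t14 'x' -> {0}, take 0 (0->0 ok)
  t15 'x' -> {0}, take 0 (0->0 ok)
  t16 'y' -> {1,2,3,4,5}, take 2 (0->2 ok)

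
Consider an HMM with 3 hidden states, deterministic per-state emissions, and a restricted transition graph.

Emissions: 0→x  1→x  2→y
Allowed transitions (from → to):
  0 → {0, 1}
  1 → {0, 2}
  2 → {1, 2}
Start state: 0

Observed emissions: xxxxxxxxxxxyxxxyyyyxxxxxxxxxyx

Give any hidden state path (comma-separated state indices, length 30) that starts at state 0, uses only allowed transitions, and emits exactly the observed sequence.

  pos 0: x in {0,1}, choose 0; start
  pos 1: x in {0,1}, choose 0; 0->0 ok
  pos 2: x in {0,1}, choose 0; 0->0 ok
  pos 3: x in {0,1}, choose 1; 0->1 ok
  pos 4: x in {0,1}, choose 0; 1->0 ok
  pos 5: x in {0,1}, choose 0; 0->0 ok
  pos 6: x in {0,1}, choose 1; 0->1 ok
  pos 7: x in {0,1}, choose 0; 1->0 ok
  pos 8: x in {0,1}, choose 0; 0->0 ok
  pos 9: x in {0,1}, choose 0; 0->0 ok
  pos 10: x in {0,1}, choose 1; 0->1 ok
  pos 11: y in {2}, choose 2; 1->2 ok
  pos 12: x in {0,1}, choose 1; 2->1 ok
  pos 13: x in {0,1}, choose 0; 1->0 ok
  pos 14: x in {0,1}, choose 1; 0->1 ok
  pos 15: y in {2}, choose 2; 1->2 ok
  pos 16: y in {2}, choose 2; 2->2 ok
  pos 17: y in {2}, choose 2; 2->2 ok
  pos 18: y in {2}, choose 2; 2->2 ok
  pos 19: x in {0,1}, choose 1; 2->1 ok
  pos 20: x in {0,1}, choose 0; 1->0 ok
  pos 21: x in {0,1}, choose 1; 0->1 ok
  pos 22: x in {0,1}, choose 0; 1->0 ok
  pos 23: x in {0,1}, choose 0; 0->0 ok
  pos 24: x in {0,1}, choose 0; 0->0 ok
  pos 25: x in {0,1}, choose 1; 0->1 ok
  pos 26: x in {0,1}, choose 0; 1->0 ok
  pos 27: x in {0,1}, choose 1; 0->1 ok
  pos 28: y in {2}, choose 2; 1->2 ok
  pos 29: x in {0,1}, choose 1; 2->1 ok

0,0,0,1,0,0,1,0,0,0,1,2,1,0,1,2,2,2,2,1,0,1,0,0,0,1,0,1,2,1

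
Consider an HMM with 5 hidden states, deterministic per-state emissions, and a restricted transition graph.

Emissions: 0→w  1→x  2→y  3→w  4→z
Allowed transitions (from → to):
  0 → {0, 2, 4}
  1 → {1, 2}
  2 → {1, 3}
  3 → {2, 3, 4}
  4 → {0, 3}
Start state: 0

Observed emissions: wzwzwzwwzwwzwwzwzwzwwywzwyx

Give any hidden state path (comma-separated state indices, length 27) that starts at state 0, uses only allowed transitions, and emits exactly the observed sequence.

0,4,3,4,0,4,0,0,4,0,0,4,0,0,4,0,4,0,4,3,3,2,3,4,3,2,1

  t0 'w' -> {0,3}, take 0 (start)
  t1 'z' -> {4}, take 4 (0->4 ok)
  t2 'w' -> {0,3}, take 3 (4->3 ok)
  t3 'z' -> {4}, take 4 (3->4 ok)
  t4 'w' -> {0,3}, take 0 (4->0 ok)
  t5 'z' -> {4}, take 4 (0->4 ok)
  t6 'w' -> {0,3}, take 0 (4->0 ok)
  t7 'w' -> {0,3}, take 0 (0->0 ok)
  t8 'z' -> {4}, take 4 (0->4 ok)
  t9 'w' -> {0,3}, take 0 (4->0 ok)
  t10 'w' -> {0,3}, take 0 (0->0 ok)
  t11 'z' -> {4}, take 4 (0->4 ok)
  t12 'w' -> {0,3}, take 0 (4->0 ok)
  t13 'w' -> {0,3}, take 0 (0->0 ok)
  t14 'z' -> {4}, take 4 (0->4 ok)
  t15 'w' -> {0,3}, take 0 (4->0 ok)
  t16 'z' -> {4}, take 4 (0->4 ok)
  t17 'w' -> {0,3}, take 0 (4->0 ok)
  t18 'z' -> {4}, take 4 (0->4 ok)
  t19 'w' -> {0,3}, take 3 (4->3 ok)
  t20 'w' -> {0,3}, take 3 (3->3 ok)
  t21 'y' -> {2}, take 2 (3->2 ok)
  t22 'w' -> {0,3}, take 3 (2->3 ok)
  t23 'z' -> {4}, take 4 (3->4 ok)
  t24 'w' -> {0,3}, take 3 (4->3 ok)
  t25 'y' -> {2}, take 2 (3->2 ok)
  t26 'x' -> {1}, take 1 (2->1 ok)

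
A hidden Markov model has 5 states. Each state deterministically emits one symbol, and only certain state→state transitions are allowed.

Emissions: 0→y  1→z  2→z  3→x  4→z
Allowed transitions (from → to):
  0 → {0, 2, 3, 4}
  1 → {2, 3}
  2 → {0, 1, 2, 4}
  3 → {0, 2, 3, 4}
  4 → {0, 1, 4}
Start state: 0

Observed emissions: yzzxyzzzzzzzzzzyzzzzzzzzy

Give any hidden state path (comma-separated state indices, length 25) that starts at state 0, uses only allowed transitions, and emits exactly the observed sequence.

0,4,1,3,0,4,1,2,4,4,4,4,1,2,2,0,2,2,2,2,2,1,2,4,0

  [0] y  {0}  => 0  start
  [1] z  {1,2,4}  => 4  0->4 ok
  [2] z  {1,2,4}  => 1  4->1 ok
  [3] x  {3}  => 3  1->3 ok
  [4] y  {0}  => 0  3->0 ok
  [5] z  {1,2,4}  => 4  0->4 ok
  [6] z  {1,2,4}  => 1  4->1 ok
  [7] z  {1,2,4}  => 2  1->2 ok
  [8] z  {1,2,4}  => 4  2->4 ok
  [9] z  {1,2,4}  => 4  4->4 ok
  [10] z  {1,2,4}  => 4  4->4 ok
  [11] z  {1,2,4}  => 4  4->4 ok
  [12] z  {1,2,4}  => 1  4->1 ok
  [13] z  {1,2,4}  => 2  1->2 ok
  [14] z  {1,2,4}  => 2  2->2 ok
  [15] y  {0}  => 0  2->0 ok
  [16] z  {1,2,4}  => 2  0->2 ok
  [17] z  {1,2,4}  => 2  2->2 ok
  [18] z  {1,2,4}  => 2  2->2 ok
  [19] z  {1,2,4}  => 2  2->2 ok
  [20] z  {1,2,4}  => 2  2->2 ok
  [21] z  {1,2,4}  => 1  2->1 ok
  [22] z  {1,2,4}  => 2  1->2 ok
  [23] z  {1,2,4}  => 4  2->4 ok
  [24] y  {0}  => 0  4->0 ok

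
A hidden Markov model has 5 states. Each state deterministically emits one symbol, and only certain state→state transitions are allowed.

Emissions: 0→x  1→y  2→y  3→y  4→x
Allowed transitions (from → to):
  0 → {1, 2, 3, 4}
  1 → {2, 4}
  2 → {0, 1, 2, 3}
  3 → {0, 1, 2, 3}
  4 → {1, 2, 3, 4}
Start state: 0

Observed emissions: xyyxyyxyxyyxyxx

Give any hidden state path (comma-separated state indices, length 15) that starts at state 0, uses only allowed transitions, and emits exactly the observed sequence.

  0: obs=x cand={0,4} pick 0 [start]
  1: obs=y cand={1,2,3} pick 2 [0->2 ok]
  2: obs=y cand={1,2,3} pick 2 [2->2 ok]
  3: obs=x cand={0,4} pick 0 [2->0 ok]
  4: obs=y cand={1,2,3} pick 3 [0->3 ok]
  5: obs=y cand={1,2,3} pick 2 [3->2 ok]
  6: obs=x cand={0,4} pick 0 [2->0 ok]
  7: obs=y cand={1,2,3} pick 2 [0->2 ok]
  8: obs=x cand={0,4} pick 0 [2->0 ok]
  9: obs=y cand={1,2,3} pick 2 [0->2 ok]
  10: obs=y cand={1,2,3} pick 3 [2->3 ok]
  11: obs=x cand={0,4} pick 0 [3->0 ok]
  12: obs=y cand={1,2,3} pick 1 [0->1 ok]
  13: obs=x cand={0,4} pick 4 [1->4 ok]
  14: obs=x cand={0,4} pick 4 [4->4 ok]

0,2,2,0,3,2,0,2,0,2,3,0,1,4,4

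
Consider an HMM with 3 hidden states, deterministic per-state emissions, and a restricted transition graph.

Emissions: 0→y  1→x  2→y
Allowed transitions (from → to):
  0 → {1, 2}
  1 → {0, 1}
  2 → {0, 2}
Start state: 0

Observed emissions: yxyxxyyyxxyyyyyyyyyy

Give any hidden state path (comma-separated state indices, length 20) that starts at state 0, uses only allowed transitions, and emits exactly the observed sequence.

0,1,0,1,1,0,2,0,1,1,0,2,2,2,2,2,2,2,2,0

  [0] y  {0,2}  => 0  start
  [1] x  {1}  => 1  0->1 ok
  [2] y  {0,2}  => 0  1->0 ok
  [3] x  {1}  => 1  0->1 ok
  [4] x  {1}  => 1  1->1 ok
  [5] y  {0,2}  => 0  1->0 ok
  [6] y  {0,2}  => 2  0->2 ok
  [7] y  {0,2}  => 0  2->0 ok
  [8] x  {1}  => 1  0->1 ok
  [9] x  {1}  => 1  1->1 ok
  [10] y  {0,2}  => 0  1->0 ok
  [11] y  {0,2}  => 2  0->2 ok
  [12] y  {0,2}  => 2  2->2 ok
  [13] y  {0,2}  => 2  2->2 ok
  [14] y  {0,2}  => 2  2->2 ok
  [15] y  {0,2}  => 2  2->2 ok
  [16] y  {0,2}  => 2  2->2 ok
  [17] y  {0,2}  => 2  2->2 ok
  [18] y  {0,2}  => 2  2->2 ok
  [19] y  {0,2}  => 0  2->0 ok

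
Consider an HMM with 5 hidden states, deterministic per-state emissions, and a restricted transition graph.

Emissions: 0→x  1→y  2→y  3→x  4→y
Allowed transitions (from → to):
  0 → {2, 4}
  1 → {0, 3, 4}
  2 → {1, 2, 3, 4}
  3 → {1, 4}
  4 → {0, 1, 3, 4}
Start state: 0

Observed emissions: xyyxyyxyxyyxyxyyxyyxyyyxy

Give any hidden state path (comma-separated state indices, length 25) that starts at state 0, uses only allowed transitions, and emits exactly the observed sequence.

0,4,4,3,4,1,3,4,0,2,2,3,1,0,2,1,3,4,1,3,1,4,1,0,2

  [0] x  {0,3}  => 0  start
  [1] y  {1,2,4}  => 4  0->4 ok
  [2] y  {1,2,4}  => 4  4->4 ok
  [3] x  {0,3}  => 3  4->3 ok
  [4] y  {1,2,4}  => 4  3->4 ok
  [5] y  {1,2,4}  => 1  4->1 ok
  [6] x  {0,3}  => 3  1->3 ok
  [7] y  {1,2,4}  => 4  3->4 ok
  [8] x  {0,3}  => 0  4->0 ok
  [9] y  {1,2,4}  => 2  0->2 ok
  [10] y  {1,2,4}  => 2  2->2 ok
  [11] x  {0,3}  => 3  2->3 ok
  [12] y  {1,2,4}  => 1  3->1 ok
  [13] x  {0,3}  => 0  1->0 ok
  [14] y  {1,2,4}  => 2  0->2 ok
  [15] y  {1,2,4}  => 1  2->1 ok
  [16] x  {0,3}  => 3  1->3 ok
  [17] y  {1,2,4}  => 4  3->4 ok
  [18] y  {1,2,4}  => 1  4->1 ok
  [19] x  {0,3}  => 3  1->3 ok
  [20] y  {1,2,4}  => 1  3->1 ok
  [21] y  {1,2,4}  => 4  1->4 ok
  [22] y  {1,2,4}  => 1  4->1 ok
  [23] x  {0,3}  => 0  1->0 ok
  [24] y  {1,2,4}  => 2  0->2 ok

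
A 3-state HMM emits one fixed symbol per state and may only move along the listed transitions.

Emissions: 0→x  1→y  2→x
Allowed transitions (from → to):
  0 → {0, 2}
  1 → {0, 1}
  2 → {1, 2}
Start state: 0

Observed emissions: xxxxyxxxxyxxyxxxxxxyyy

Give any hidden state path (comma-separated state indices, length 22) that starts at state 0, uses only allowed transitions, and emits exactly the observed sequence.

0,0,0,2,1,0,2,2,2,1,0,2,1,0,0,0,2,2,2,1,1,1

  [0] x  {0,2}  => 0  start
  [1] x  {0,2}  => 0  0->0 ok
  [2] x  {0,2}  => 0  0->0 ok
  [3] x  {0,2}  => 2  0->2 ok
  [4] y  {1}  => 1  2->1 ok
  [5] x  {0,2}  => 0  1->0 ok
  [6] x  {0,2}  => 2  0->2 ok
  [7] x  {0,2}  => 2  2->2 ok
  [8] x  {0,2}  => 2  2->2 ok
  [9] y  {1}  => 1  2->1 ok
  [10] x  {0,2}  => 0  1->0 ok
  [11] x  {0,2}  => 2  0->2 ok
  [12] y  {1}  => 1  2->1 ok
  [13] x  {0,2}  => 0  1->0 ok
  [14] x  {0,2}  => 0  0->0 ok
  [15] x  {0,2}  => 0  0->0 ok
  [16] x  {0,2}  => 2  0->2 ok
  [17] x  {0,2}  => 2  2->2 ok
  [18] x  {0,2}  => 2  2->2 ok
  [19] y  {1}  => 1  2->1 ok
  [20] y  {1}  => 1  1->1 ok
  [21] y  {1}  => 1  1->1 ok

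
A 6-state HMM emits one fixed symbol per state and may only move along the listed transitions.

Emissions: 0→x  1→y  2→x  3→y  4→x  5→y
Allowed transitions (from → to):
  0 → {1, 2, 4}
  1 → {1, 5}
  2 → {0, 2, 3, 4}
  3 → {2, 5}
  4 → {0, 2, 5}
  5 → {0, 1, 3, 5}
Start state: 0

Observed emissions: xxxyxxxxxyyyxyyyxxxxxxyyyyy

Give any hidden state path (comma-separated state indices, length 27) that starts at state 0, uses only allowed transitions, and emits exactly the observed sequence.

0,2,2,3,2,2,4,2,0,1,5,5,0,1,5,5,0,2,2,2,2,0,1,1,1,1,1

  t0 'x' -> {0,2,4}, take 0 (start)
  t1 'x' -> {0,2,4}, take 2 (0->2 ok)
  t2 'x' -> {0,2,4}, take 2 (2->2 ok)
  t3 'y' -> {1,3,5}, take 3 (2->3 ok)
  t4 'x' -> {0,2,4}, take 2 (3->2 ok)
  t5 'x' -> {0,2,4}, take 2 (2->2 ok)
  t6 'x' -> {0,2,4}, take 4 (2->4 ok)
  t7 'x' -> {0,2,4}, take 2 (4->2 ok)
  t8 'x' -> {0,2,4}, take 0 (2->0 ok)
  t9 'y' -> {1,3,5}, take 1 (0->1 ok)
  t10 'y' -> {1,3,5}, take 5 (1->5 ok)
  t11 'y' -> {1,3,5}, take 5 (5->5 ok)
  t12 'x' -> {0,2,4}, take 0 (5->0 ok)
  t13 'y' -> {1,3,5}, take 1 (0->1 ok)
  t14 'y' -> {1,3,5}, take 5 (1->5 ok)
  t15 'y' -> {1,3,5}, take 5 (5->5 ok)
  t16 'x' -> {0,2,4}, take 0 (5->0 ok)
  t17 'x' -> {0,2,4}, take 2 (0->2 ok)
  t18 'x' -> {0,2,4}, take 2 (2->2 ok)
  t19 'x' -> {0,2,4}, take 2 (2->2 ok)
  t20 'x' -> {0,2,4}, take 2 (2->2 ok)
  t21 'x' -> {0,2,4}, take 0 (2->0 ok)
  t22 'y' -> {1,3,5}, take 1 (0->1 ok)
  t23 'y' -> {1,3,5}, take 1 (1->1 ok)
  t24 'y' -> {1,3,5}, take 1 (1->1 ok)
  t25 'y' -> {1,3,5}, take 1 (1->1 ok)
  t26 'y' -> {1,3,5}, take 1 (1->1 ok)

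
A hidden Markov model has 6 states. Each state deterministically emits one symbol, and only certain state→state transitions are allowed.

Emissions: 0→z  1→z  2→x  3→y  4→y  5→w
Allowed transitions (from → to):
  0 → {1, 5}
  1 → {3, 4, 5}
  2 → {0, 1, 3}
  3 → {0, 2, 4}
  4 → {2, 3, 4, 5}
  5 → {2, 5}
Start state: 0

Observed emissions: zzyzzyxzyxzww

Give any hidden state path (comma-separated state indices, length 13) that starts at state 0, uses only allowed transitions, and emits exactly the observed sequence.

0,1,3,0,1,4,2,1,4,2,1,5,5

  t0 'z' -> {0,1}, take 0 (start)
  t1 'z' -> {0,1}, take 1 (0->1 ok)
  t2 'y' -> {3,4}, take 3 (1->3 ok)
  t3 'z' -> {0,1}, take 0 (3->0 ok)
  t4 'z' -> {0,1}, take 1 (0->1 ok)
  t5 'y' -> {3,4}, take 4 (1->4 ok)
  t6 'x' -> {2}, take 2 (4->2 ok)
  t7 'z' -> {0,1}, take 1 (2->1 ok)
  t8 'y' -> {3,4}, take 4 (1->4 ok)
  t9 'x' -> {2}, take 2 (4->2 ok)
  t10 'z' -> {0,1}, take 1 (2->1 ok)
  t11 'w' -> {5}, take 5 (1->5 ok)
  t12 'w' -> {5}, take 5 (5->5 ok)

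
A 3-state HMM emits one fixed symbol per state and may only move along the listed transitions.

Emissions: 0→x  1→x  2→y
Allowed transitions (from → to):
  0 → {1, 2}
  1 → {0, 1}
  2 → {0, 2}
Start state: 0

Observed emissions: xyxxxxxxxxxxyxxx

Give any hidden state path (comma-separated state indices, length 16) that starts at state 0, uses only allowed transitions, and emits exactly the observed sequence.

0,2,0,1,1,1,0,1,0,1,1,0,2,0,1,0

  [0] x  {0,1}  => 0  start
  [1] y  {2}  => 2  0->2 ok
  [2] x  {0,1}  => 0  2->0 ok
  [3] x  {0,1}  => 1  0->1 ok
  [4] x  {0,1}  => 1  1->1 ok
  [5] x  {0,1}  => 1  1->1 ok
  [6] x  {0,1}  => 0  1->0 ok
  [7] x  {0,1}  => 1  0->1 ok
  [8] x  {0,1}  => 0  1->0 ok
  [9] x  {0,1}  => 1  0->1 ok
  [10] x  {0,1}  => 1  1->1 ok
  [11] x  {0,1}  => 0  1->0 ok
  [12] y  {2}  => 2  0->2 ok
  [13] x  {0,1}  => 0  2->0 ok
  [14] x  {0,1}  => 1  0->1 ok
  [15] x  {0,1}  => 0  1->0 ok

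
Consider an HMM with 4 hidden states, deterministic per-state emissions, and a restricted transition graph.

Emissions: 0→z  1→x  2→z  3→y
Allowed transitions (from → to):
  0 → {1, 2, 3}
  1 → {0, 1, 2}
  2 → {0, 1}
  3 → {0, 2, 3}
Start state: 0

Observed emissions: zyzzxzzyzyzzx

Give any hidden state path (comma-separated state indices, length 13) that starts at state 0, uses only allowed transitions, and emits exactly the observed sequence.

0,3,0,2,1,2,0,3,0,3,2,0,1

  pos 0: z in {0,2}, choose 0; start
  pos 1: y in {3}, choose 3; 0->3 ok
  pos 2: z in {0,2}, choose 0; 3->0 ok
  pos 3: z in {0,2}, choose 2; 0->2 ok
  pos 4: x in {1}, choose 1; 2->1 ok
  pos 5: z in {0,2}, choose 2; 1->2 ok
  pos 6: z in {0,2}, choose 0; 2->0 ok
  pos 7: y in {3}, choose 3; 0->3 ok
  pos 8: z in {0,2}, choose 0; 3->0 ok
  pos 9: y in {3}, choose 3; 0->3 ok
  pos 10: z in {0,2}, choose 2; 3->2 ok
  pos 11: z in {0,2}, choose 0; 2->0 ok
  pos 12: x in {1}, choose 1; 0->1 ok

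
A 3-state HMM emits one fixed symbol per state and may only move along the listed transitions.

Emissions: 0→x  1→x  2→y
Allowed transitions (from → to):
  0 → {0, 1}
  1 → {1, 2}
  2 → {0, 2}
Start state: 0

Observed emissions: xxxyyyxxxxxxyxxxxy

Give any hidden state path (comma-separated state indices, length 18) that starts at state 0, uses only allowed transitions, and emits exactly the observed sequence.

0,0,1,2,2,2,0,0,0,0,1,1,2,0,1,1,1,2

  0: obs=x cand={0,1} pick 0 [start]
  1: obs=x cand={0,1} pick 0 [0->0 ok]
  2: obs=x cand={0,1} pick 1 [0->1 ok]
  3: obs=y cand={2} pick 2 [1->2 ok]
  4: obs=y cand={2} pick 2 [2->2 ok]
  5: obs=y cand={2} pick 2 [2->2 ok]
  6: obs=x cand={0,1} pick 0 [2->0 ok]
  7: obs=x cand={0,1} pick 0 [0->0 ok]
  8: obs=x cand={0,1} pick 0 [0->0 ok]
  9: obs=x cand={0,1} pick 0 [0->0 ok]
  10: obs=x cand={0,1} pick 1 [0->1 ok]
  11: obs=x cand={0,1} pick 1 [1->1 ok]
  12: obs=y cand={2} pick 2 [1->2 ok]
  13: obs=x cand={0,1} pick 0 [2->0 ok]
  14: obs=x cand={0,1} pick 1 [0->1 ok]
  15: obs=x cand={0,1} pick 1 [1->1 ok]
  16: obs=x cand={0,1} pick 1 [1->1 ok]
  17: obs=y cand={2} pick 2 [1->2 ok]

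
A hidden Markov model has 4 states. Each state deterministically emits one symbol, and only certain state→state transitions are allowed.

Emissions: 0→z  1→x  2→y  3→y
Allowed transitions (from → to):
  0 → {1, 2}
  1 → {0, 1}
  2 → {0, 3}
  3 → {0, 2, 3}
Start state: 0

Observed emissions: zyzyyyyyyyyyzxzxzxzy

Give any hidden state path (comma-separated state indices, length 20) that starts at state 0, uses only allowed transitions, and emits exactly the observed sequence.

0,2,0,2,3,3,3,2,3,3,3,3,0,1,0,1,0,1,0,2

  t0 'z' -> {0}, take 0 (start)
  t1 'y' -> {2,3}, take 2 (0->2 ok)
  t2 'z' -> {0}, take 0 (2->0 ok)
  t3 'y' -> {2,3}, take 2 (0->2 ok)
  t4 'y' -> {2,3}, take 3 (2->3 ok)
  t5 'y' -> {2,3}, take 3 (3->3 ok)
  t6 'y' -> {2,3}, take 3 (3->3 ok)
  t7 'y' -> {2,3}, take 2 (3->2 ok)
  t8 'y' -> {2,3}, take 3 (2->3 ok)
  t9 'y' -> {2,3}, take 3 (3->3 ok)
  t10 'y' -> {2,3}, take 3 (3->3 ok)
  t11 'y' -> {2,3}, take 3 (3->3 ok)
  t12 'z' -> {0}, take 0 (3->0 ok)
  t13 'x' -> {1}, take 1 (0->1 ok)
  t14 'z' -> {0}, take 0 (1->0 ok)
  t15 'x' -> {1}, take 1 (0->1 ok)
  t16 'z' -> {0}, take 0 (1->0 ok)
  t17 'x' -> {1}, take 1 (0->1 ok)
  t18 'z' -> {0}, take 0 (1->0 ok)
  t19 'y' -> {2,3}, take 2 (0->2 ok)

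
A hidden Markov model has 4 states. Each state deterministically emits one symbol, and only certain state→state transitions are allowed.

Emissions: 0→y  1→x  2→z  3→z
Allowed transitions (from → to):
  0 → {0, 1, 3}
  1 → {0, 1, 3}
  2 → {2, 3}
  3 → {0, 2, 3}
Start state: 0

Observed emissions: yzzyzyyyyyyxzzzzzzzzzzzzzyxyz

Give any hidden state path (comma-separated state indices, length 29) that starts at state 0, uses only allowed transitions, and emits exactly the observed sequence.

  pos 0: y in {0}, choose 0; start
  pos 1: z in {2,3}, choose 3; 0->3 ok
  pos 2: z in {2,3}, choose 3; 3->3 ok
  pos 3: y in {0}, choose 0; 3->0 ok
  pos 4: z in {2,3}, choose 3; 0->3 ok
  pos 5: y in {0}, choose 0; 3->0 ok
  pos 6: y in {0}, choose 0; 0->0 ok
  pos 7: y in {0}, choose 0; 0->0 ok
  pos 8: y in {0}, choose 0; 0->0 ok
  pos 9: y in {0}, choose 0; 0->0 ok
  pos 10: y in {0}, choose 0; 0->0 ok
  pos 11: x in {1}, choose 1; 0->1 ok
  pos 12: z in {2,3}, choose 3; 1->3 ok
  pos 13: z in {2,3}, choose 3; 3->3 ok
  pos 14: z in {2,3}, choose 2; 3->2 ok
  pos 15: z in {2,3}, choose 2; 2->2 ok
  pos 16: z in {2,3}, choose 3; 2->3 ok
  pos 17: z in {2,3}, choose 3; 3->3 ok
  pos 18: z in {2,3}, choose 3; 3->3 ok
  pos 19: z in {2,3}, choose 2; 3->2 ok
  pos 20: z in {2,3}, choose 2; 2->2 ok
  pos 21: z in {2,3}, choose 2; 2->2 ok
  pos 22: z in {2,3}, choose 2; 2->2 ok
  pos 23: z in {2,3}, choose 2; 2->2 ok
  pos 24: z in {2,3}, choose 3; 2->3 ok
  pos 25: y in {0}, choose 0; 3->0 ok
  pos 26: x in {1}, choose 1; 0->1 ok
  pos 27: y in {0}, choose 0; 1->0 ok
  pos 28: z in {2,3}, choose 3; 0->3 ok

0,3,3,0,3,0,0,0,0,0,0,1,3,3,2,2,3,3,3,2,2,2,2,2,3,0,1,0,3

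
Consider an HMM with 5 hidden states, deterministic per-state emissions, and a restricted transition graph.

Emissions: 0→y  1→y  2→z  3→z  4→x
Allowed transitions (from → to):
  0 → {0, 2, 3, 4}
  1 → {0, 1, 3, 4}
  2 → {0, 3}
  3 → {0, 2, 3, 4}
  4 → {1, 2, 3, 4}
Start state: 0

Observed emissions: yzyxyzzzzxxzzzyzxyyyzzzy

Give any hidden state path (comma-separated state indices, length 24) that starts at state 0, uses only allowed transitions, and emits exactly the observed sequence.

  0: obs=y cand={0,1} pick 0 [start]
  1: obs=z cand={2,3} pick 2 [0->2 ok]
  2: obs=y cand={0,1} pick 0 [2->0 ok]
  3: obs=x cand={4} pick 4 [0->4 ok]
  4: obs=y cand={0,1} pick 1 [4->1 ok]
  5: obs=z cand={2,3} pick 3 [1->3 ok]
  6: obs=z cand={2,3} pick 3 [3->3 ok]
  7: obs=z cand={2,3} pick 2 [3->2 ok]
  8: obs=z cand={2,3} pick 3 [2->3 ok]
  9: obs=x cand={4} pick 4 [3->4 ok]
  10: obs=x cand={4} pick 4 [4->4 ok]
  11: obs=z cand={2,3} pick 2 [4->2 ok]
  12: obs=z cand={2,3} pick 3 [2->3 ok]
  13: obs=z cand={2,3} pick 2 [3->2 ok]
  14: obs=y cand={0,1} pick 0 [2->0 ok]
  15: obs=z cand={2,3} pick 3 [0->3 ok]
  16: obs=x cand={4} pick 4 [3->4 ok]
  17: obs=y cand={0,1} pick 1 [4->1 ok]
  18: obs=y cand={0,1} pick 1 [1->1 ok]
  19: obs=y cand={0,1} pick 1 [1->1 ok]
  20: obs=z cand={2,3} pick 3 [1->3 ok]
  21: obs=z cand={2,3} pick 2 [3->2 ok]
  22: obs=z cand={2,3} pick 3 [2->3 ok]
  23: obs=y cand={0,1} pick 0 [3->0 ok]

0,2,0,4,1,3,3,2,3,4,4,2,3,2,0,3,4,1,1,1,3,2,3,0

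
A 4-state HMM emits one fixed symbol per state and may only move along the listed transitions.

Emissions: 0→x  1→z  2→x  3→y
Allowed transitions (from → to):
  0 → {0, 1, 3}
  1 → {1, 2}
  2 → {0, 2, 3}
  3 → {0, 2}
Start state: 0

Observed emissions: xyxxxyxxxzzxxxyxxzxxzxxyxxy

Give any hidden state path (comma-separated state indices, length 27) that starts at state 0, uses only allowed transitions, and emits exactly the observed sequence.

0,3,2,0,0,3,2,0,0,1,1,2,0,0,3,2,0,1,2,0,1,2,0,3,2,0,3

  0: obs=x cand={0,2} pick 0 [start]
  1: obs=y cand={3} pick 3 [0->3 ok]
  2: obs=x cand={0,2} pick 2 [3->2 ok]
  3: obs=x cand={0,2} pick 0 [2->0 ok]
  4: obs=x cand={0,2} pick 0 [0->0 ok]
  5: obs=y cand={3} pick 3 [0->3 ok]
  6: obs=x cand={0,2} pick 2 [3->2 ok]
  7: obs=x cand={0,2} pick 0 [2->0 ok]
  8: obs=x cand={0,2} pick 0 [0->0 ok]
  9: obs=z cand={1} pick 1 [0->1 ok]
  10: obs=z cand={1} pick 1 [1->1 ok]
  11: obs=x cand={0,2} pick 2 [1->2 ok]
  12: obs=x cand={0,2} pick 0 [2->0 ok]
  13: obs=x cand={0,2} pick 0 [0->0 ok]
  14: obs=y cand={3} pick 3 [0->3 ok]
  15: obs=x cand={0,2} pick 2 [3->2 ok]
  16: obs=x cand={0,2} pick 0 [2->0 ok]
  17: obs=z cand={1} pick 1 [0->1 ok]
  18: obs=x cand={0,2} pick 2 [1->2 ok]
  19: obs=x cand={0,2} pick 0 [2->0 ok]
  20: obs=z cand={1} pick 1 [0->1 ok]
  21: obs=x cand={0,2} pick 2 [1->2 ok]
  22: obs=x cand={0,2} pick 0 [2->0 ok]
  23: obs=y cand={3} pick 3 [0->3 ok]
  24: obs=x cand={0,2} pick 2 [3->2 ok]
  25: obs=x cand={0,2} pick 0 [2->0 ok]
  26: obs=y cand={3} pick 3 [0->3 ok]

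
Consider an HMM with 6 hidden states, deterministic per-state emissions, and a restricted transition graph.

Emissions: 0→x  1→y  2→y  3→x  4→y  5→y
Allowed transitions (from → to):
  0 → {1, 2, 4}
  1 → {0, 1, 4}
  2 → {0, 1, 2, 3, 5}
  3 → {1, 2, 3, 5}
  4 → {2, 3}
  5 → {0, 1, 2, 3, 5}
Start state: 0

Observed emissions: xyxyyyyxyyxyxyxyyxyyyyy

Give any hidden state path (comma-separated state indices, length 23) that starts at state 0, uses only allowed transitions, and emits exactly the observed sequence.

  0: obs=x cand={0,3} pick 0 [start]
  1: obs=y cand={1,2,4,5} pick 4 [0->4 ok]
  2: obs=x cand={0,3} pick 3 [4->3 ok]
  3: obs=y cand={1,2,4,5} pick 2 [3->2 ok]
  4: obs=y cand={1,2,4,5} pick 5 [2->5 ok]
  5: obs=y cand={1,2,4,5} pick 5 [5->5 ok]
  6: obs=y cand={1,2,4,5} pick 1 [5->1 ok]
  7: obs=x cand={0,3} pick 0 [1->0 ok]
  8: obs=y cand={1,2,4,5} pick 2 [0->2 ok]
  9: obs=y cand={1,2,4,5} pick 1 [2->1 ok]
  10: obs=x cand={0,3} pick 0 [1->0 ok]
  11: obs=y cand={1,2,4,5} pick 4 [0->4 ok]
  12: obs=x cand={0,3} pick 3 [4->3 ok]
  13: obs=y cand={1,2,4,5} pick 2 [3->2 ok]
  14: obs=x cand={0,3} pick 0 [2->0 ok]
  15: obs=y cand={1,2,4,5} pick 1 [0->1 ok]
  16: obs=y cand={1,2,4,5} pick 1 [1->1 ok]
  17: obs=x cand={0,3} pick 0 [1->0 ok]
  18: obs=y cand={1,2,4,5} pick 1 [0->1 ok]
  19: obs=y cand={1,2,4,5} pick 1 [1->1 ok]
  20: obs=y cand={1,2,4,5} pick 4 [1->4 ok]
  21: obs=y cand={1,2,4,5} pick 2 [4->2 ok]
  22: obs=y cand={1,2,4,5} pick 2 [2->2 ok]

0,4,3,2,5,5,1,0,2,1,0,4,3,2,0,1,1,0,1,1,4,2,2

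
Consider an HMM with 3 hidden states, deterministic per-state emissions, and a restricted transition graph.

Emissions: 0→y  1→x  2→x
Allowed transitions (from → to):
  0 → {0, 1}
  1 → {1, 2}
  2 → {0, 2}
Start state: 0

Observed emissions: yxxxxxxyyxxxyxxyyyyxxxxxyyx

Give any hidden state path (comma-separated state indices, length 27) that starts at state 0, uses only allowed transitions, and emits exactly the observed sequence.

0,1,1,1,1,1,2,0,0,1,1,2,0,1,2,0,0,0,0,1,1,2,2,2,0,0,1

  0: obs=y cand={0} pick 0 [start]
  1: obs=x cand={1,2} pick 1 [0->1 ok]
  2: obs=x cand={1,2} pick 1 [1->1 ok]
  3: obs=x cand={1,2} pick 1 [1->1 ok]
  4: obs=x cand={1,2} pick 1 [1->1 ok]
  5: obs=x cand={1,2} pick 1 [1->1 ok]
  6: obs=x cand={1,2} pick 2 [1->2 ok]
  7: obs=y cand={0} pick 0 [2->0 ok]
  8: obs=y cand={0} pick 0 [0->0 ok]
  9: obs=x cand={1,2} pick 1 [0->1 ok]
  10: obs=x cand={1,2} pick 1 [1->1 ok]
  11: obs=x cand={1,2} pick 2 [1->2 ok]
  12: obs=y cand={0} pick 0 [2->0 ok]
  13: obs=x cand={1,2} pick 1 [0->1 ok]
  14: obs=x cand={1,2} pick 2 [1->2 ok]
  15: obs=y cand={0} pick 0 [2->0 ok]
  16: obs=y cand={0} pick 0 [0->0 ok]
  17: obs=y cand={0} pick 0 [0->0 ok]
  18: obs=y cand={0} pick 0 [0->0 ok]
  19: obs=x cand={1,2} pick 1 [0->1 ok]
  20: obs=x cand={1,2} pick 1 [1->1 ok]
  21: obs=x cand={1,2} pick 2 [1->2 ok]
  22: obs=x cand={1,2} pick 2 [2->2 ok]
  23: obs=x cand={1,2} pick 2 [2->2 ok]
  24: obs=y cand={0} pick 0 [2->0 ok]
  25: obs=y cand={0} pick 0 [0->0 ok]
  26: obs=x cand={1,2} pick 1 [0->1 ok]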